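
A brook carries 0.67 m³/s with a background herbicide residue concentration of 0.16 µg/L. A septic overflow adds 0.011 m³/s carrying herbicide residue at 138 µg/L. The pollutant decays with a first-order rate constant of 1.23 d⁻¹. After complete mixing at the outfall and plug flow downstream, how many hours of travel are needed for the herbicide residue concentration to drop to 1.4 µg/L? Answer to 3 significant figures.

10.4 h

Flow-weighted average: C = (0.6700·0.1600 + 0.01100·138.0) / 0.6810 = 1.625/0.6810 = 2.386 µg/L.
2.386·exp(−k·t) = 1.4 → t = ln(2.386/1.4)/k = 37460 s = 10.41 h.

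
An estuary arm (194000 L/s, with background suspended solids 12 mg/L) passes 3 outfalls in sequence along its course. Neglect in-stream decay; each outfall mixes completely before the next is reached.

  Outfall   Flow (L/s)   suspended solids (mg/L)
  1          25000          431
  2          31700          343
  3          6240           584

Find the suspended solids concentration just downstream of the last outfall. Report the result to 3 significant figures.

After outfall 1: Q = 194000 + 25000 = 219000 L/s; C = (194000·12.00 + 25000·431.0)/219000 = 59.83 mg/L.
After outfall 2: Q = 219000 + 31700 = 250700 L/s; C = (219000·59.83 + 31700·343.0)/250700 = 95.64 mg/L.
After outfall 3: Q = 250700 + 6240 = 256900 L/s; C = (250700·95.64 + 6240·584.0)/256900 = 107.5 mg/L.

107 mg/L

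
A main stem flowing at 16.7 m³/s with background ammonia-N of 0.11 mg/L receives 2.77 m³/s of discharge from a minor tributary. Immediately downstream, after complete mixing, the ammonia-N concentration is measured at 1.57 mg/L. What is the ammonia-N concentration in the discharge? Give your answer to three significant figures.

10.4 mg/L

Mass balance: 16.70·0.1100 + 2.770·Cₑ = 19.47·1.570
→ Cₑ = (19.47·1.570 − 16.70·0.1100) / 2.770 = 10.37 mg/L.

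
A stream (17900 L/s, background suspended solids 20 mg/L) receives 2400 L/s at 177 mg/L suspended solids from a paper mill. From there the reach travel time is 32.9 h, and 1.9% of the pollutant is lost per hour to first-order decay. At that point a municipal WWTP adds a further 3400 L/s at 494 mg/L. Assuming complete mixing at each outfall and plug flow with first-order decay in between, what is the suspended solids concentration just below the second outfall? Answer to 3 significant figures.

88.4 mg/L

Mixed concentration C = ΣQC/ΣQ = (17900·20.00 + 2400·177.0) / 20300 = 782800/20300 = 38.56 mg/L; combined flow 20300 L/s.
1.9%/h lost → k = −ln(1 − 0.019) = 0.01918 h⁻¹.
Decay over the reach: 38.56·exp(−kt) = 38.56·0.5320 = 20.51 mg/L.
At the second outfall, C = (20300·20.51 + 3400·494.0) / (20300 + 3400) = 88.44 mg/L.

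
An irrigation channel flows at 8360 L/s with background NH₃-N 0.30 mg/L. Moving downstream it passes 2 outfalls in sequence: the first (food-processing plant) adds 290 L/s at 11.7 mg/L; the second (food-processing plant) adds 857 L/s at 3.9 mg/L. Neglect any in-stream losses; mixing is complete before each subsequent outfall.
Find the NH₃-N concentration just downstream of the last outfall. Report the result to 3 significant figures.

Outfall 1: combined Q = 8650 L/s; C = (8360·0.3000 + 290.0·11.70)/8650 = 0.6822 mg/L.
Outfall 2: combined Q = 9507 L/s; C = (8650·0.6822 + 857.0·3.900)/9507 = 0.9723 mg/L.

0.972 mg/L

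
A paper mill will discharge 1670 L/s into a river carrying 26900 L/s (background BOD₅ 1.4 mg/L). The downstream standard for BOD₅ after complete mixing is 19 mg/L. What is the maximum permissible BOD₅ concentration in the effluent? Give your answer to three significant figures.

At the limit, (Qr·Cr + Qe·Cₑ)/(Qr + Qe) = 19:
Cₑ = (28570·19 − 26900·1.400) / 1670 = 302.5 mg/L.

302 mg/L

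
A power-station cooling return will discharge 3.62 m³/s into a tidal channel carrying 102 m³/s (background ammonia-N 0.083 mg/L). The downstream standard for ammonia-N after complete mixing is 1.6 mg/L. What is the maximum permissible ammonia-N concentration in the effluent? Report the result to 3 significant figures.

At the limit, (Qr·Cr + Qe·Cₑ)/(Qr + Qe) = 1.6:
Cₑ = (105.6·1.6 − 102.0·0.08300) / 3.620 = 44.34 mg/L.

44.3 mg/L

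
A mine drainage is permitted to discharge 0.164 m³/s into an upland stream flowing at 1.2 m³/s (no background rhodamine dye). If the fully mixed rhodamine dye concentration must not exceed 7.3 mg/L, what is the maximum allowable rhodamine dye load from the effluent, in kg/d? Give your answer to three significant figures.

Mass balance at the limit: 1.200·0 + 0.1640·Cₑ = 1.364·7.3 → Cₑ = 60.71 mg/L.
Load = 0.1640 m³/s × 60.71 g/m³ × 86 400 s/d = 860.3 kg/d.

860 kg/d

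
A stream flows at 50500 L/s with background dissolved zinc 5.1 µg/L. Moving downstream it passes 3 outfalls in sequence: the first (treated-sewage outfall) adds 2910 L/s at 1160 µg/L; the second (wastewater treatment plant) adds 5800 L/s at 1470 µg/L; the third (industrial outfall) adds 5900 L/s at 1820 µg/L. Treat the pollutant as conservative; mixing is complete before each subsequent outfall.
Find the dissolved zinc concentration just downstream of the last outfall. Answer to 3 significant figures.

Below outfall 1: Q → 53410 L/s, C = (50500·5.100 + 2910·1160)/53410 = 68.02 µg/L.
Below outfall 2: Q → 59210 L/s, C = (53410·68.02 + 5800·1470)/59210 = 205.4 µg/L.
Below outfall 3: Q → 65110 L/s, C = (59210·205.4 + 5900·1820)/65110 = 351.7 µg/L.

352 µg/L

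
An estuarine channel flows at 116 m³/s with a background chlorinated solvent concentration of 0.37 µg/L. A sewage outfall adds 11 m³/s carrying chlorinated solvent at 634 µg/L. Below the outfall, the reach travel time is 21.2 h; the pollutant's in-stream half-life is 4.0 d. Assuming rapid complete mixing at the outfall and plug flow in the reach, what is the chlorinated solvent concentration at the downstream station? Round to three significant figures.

47.4 µg/L

Mixed concentration C = ΣQC/ΣQ = (116.0·0.3700 + 11.00·634.0) / 127.0 = 7017/127.0 = 55.25 µg/L.
Half-life 4.0 d → k = ln 2 / 4.0 = 0.1733 d⁻¹.
Decay over the reach: 55.25·exp(−kt) = 55.25·0.8581 = 47.41 µg/L.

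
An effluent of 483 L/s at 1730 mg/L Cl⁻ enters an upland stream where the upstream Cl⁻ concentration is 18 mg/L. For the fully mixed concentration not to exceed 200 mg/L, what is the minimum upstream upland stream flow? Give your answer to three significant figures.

Set C_mix = 200: (Q·18.00 + 483.0·1730) / (Q + 483.0) = 200
→ Q = 483.0·(1730 − 200)/(200 − 18.00) = 4060 L/s.

4060 L/s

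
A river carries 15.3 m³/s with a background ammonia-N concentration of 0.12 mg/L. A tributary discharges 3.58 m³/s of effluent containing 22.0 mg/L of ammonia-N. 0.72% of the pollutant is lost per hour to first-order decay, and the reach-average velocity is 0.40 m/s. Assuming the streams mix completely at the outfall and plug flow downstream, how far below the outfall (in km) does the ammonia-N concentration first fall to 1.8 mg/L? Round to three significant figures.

172 km

Mass balance: C = (15.30·0.1200 + 3.580·22.00) / 18.88 = 80.60/18.88 = 4.269 mg/L.
0.72%/h lost → k = −ln(1 − 0.0072) = 0.007226 h⁻¹.
Set 4.269·exp(−k·t) = 1.8 → t = ln(4.269/1.8)/k = 430200 s = 119.5 h.
Distance = v·t = 0.40·430200 = 172100 m = 172.1 km.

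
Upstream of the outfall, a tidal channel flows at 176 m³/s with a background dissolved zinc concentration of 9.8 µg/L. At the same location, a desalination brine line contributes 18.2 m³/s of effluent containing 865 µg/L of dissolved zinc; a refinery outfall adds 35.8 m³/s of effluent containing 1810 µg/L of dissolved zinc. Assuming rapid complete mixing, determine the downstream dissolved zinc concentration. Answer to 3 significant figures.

Flow-weighted average: C = (176.0·9.800 + 18.20·865.0 + 35.80·1810) / 230.0 = 82270/230.0 = 357.7 µg/L.

358 µg/L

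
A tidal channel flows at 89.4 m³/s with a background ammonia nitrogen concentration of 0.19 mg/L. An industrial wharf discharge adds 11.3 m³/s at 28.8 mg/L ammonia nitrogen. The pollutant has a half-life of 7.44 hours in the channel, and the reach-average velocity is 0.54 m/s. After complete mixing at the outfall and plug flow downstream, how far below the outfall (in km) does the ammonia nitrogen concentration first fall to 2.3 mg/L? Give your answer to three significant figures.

8.16 km

Mixed concentration C = ΣQC/ΣQ = (89.40·0.1900 + 11.30·28.80) / 100.7 = 342.4/100.7 = 3.400 mg/L.
Half-life 7.44 h → k = ln 2 / 7.44 = 0.09316 h⁻¹ = 2.236 d⁻¹.
Set 3.400·exp(−k·t) = 2.3 → t = ln(3.400/2.3)/k = 15110 s = 4.197 h.
Distance = v·t = 0.54·15110 = 8159 m = 8.159 km.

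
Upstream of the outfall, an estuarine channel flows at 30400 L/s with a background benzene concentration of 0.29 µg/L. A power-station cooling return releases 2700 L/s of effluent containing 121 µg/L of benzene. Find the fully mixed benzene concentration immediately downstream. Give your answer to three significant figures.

10.1 µg/L

Flow-weighted average: C = (30400·0.2900 + 2700·121.0) / 33100 = 335500/33100 = 10.14 µg/L.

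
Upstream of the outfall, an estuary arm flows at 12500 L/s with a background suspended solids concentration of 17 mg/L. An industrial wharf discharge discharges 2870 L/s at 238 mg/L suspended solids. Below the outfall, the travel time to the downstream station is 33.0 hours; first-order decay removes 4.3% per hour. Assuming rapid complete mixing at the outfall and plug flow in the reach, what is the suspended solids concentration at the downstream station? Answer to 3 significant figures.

13.7 mg/L

After mixing, C = (12500·17.00 + 2870·238.0) / 15370 = 895600/15370 = 58.27 mg/L.
4.3%/h lost → k = −ln(1 − 0.043) = 0.04395 h⁻¹.
Decay over the reach: 58.27·exp(−kt) = 58.27·0.2345 = 13.66 mg/L.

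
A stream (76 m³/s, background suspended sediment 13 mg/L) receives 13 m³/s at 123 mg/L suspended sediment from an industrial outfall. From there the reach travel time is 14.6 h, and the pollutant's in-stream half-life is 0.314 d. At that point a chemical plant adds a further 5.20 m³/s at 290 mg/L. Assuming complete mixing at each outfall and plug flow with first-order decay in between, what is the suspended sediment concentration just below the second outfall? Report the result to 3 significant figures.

Mixed concentration C = ΣQC/ΣQ = (76.00·13.00 + 13.00·123.0) / 89.00 = 2587/89.00 = 29.07 mg/L; combined flow 89.00 m³/s.
Half-life 0.314 d → k = ln 2 / 0.314 = 2.207 d⁻¹.
Applying C = C₀e^(−kt): 29.07 × 0.2611 = 7.589 mg/L.
At the second outfall, C = (89.00·7.589 + 5.200·290.0) / (89.00 + 5.200) = 23.18 mg/L.

23.2 mg/L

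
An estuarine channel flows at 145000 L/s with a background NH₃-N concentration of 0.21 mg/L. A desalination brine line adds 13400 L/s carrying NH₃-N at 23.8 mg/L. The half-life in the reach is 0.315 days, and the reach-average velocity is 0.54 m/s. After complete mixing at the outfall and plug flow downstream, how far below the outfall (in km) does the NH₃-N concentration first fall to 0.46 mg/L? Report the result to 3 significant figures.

33.2 km

Flow-weighted average: C = (145000·0.2100 + 13400·23.80) / 158400 = 349400/158400 = 2.206 mg/L.
Half-life 0.315 d → k = ln 2 / 0.315 = 2.200 d⁻¹.
Set 2.206·exp(−k·t) = 0.46 → t = ln(2.206/0.46)/k = 61550 s = 17.10 h.
Distance = v·t = 0.54·61550 = 33240 m = 33.24 km.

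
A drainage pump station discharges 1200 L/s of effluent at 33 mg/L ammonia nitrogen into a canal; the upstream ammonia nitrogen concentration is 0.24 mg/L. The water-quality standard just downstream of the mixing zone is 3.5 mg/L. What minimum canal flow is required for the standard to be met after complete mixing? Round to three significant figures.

Set C_mix = 3.5: (Q·0.2400 + 1200·33.00) / (Q + 1200) = 3.5
→ Q = 1200·(33.00 − 3.5)/(3.5 − 0.2400) = 10860 L/s.

10900 L/s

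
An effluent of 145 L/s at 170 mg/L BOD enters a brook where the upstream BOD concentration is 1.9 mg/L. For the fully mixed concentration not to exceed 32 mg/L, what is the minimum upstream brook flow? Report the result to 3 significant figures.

665 L/s

Set C_mix = 32: (Q·1.900 + 145.0·170.0) / (Q + 145.0) = 32
→ Q = 145.0·(170.0 − 32)/(32 − 1.900) = 664.8 L/s.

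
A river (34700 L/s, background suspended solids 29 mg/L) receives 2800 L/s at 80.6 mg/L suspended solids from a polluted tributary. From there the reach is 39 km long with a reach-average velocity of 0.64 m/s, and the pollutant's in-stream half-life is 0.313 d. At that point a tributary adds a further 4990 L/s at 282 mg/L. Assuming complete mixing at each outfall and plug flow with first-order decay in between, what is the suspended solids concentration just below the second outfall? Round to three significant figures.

Mass balance: C = (34700·29.00 + 2800·80.60) / 37500 = 1232000/37500 = 32.85 mg/L; combined flow 37500 L/s.
Travel time t = 39·1000 / 0.64 = 60940 s = 16.93 h.
Half-life 0.313 d → k = ln 2 / 0.313 = 2.215 d⁻¹.
Applying C = C₀e^(−kt): 32.85 × 0.2097 = 6.890 mg/L.
At the second outfall, C = (37500·6.890 + 4990·282.0) / (37500 + 4990) = 39.20 mg/L.

39.2 mg/L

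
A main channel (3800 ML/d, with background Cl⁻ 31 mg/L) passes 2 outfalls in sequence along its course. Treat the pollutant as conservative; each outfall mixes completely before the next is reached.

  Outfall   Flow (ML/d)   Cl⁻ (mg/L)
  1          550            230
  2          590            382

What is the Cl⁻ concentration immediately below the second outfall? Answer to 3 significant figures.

After outfall 1: Q = 3800 + 550.0 = 4350 ML/d; C = (3800·31.00 + 550.0·230.0)/4350 = 56.16 mg/L.
After outfall 2: Q = 4350 + 590.0 = 4940 ML/d; C = (4350·56.16 + 590.0·382.0)/4940 = 95.08 mg/L.

95.1 mg/L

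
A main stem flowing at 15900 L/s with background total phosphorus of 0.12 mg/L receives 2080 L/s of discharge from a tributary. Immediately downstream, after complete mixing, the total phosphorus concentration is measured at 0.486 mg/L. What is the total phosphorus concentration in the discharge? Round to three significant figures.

Mass balance: 15900·0.1200 + 2080·Cₑ = 17980·0.4860
→ Cₑ = (17980·0.4860 − 15900·0.1200) / 2080 = 3.284 mg/L.

3.28 mg/L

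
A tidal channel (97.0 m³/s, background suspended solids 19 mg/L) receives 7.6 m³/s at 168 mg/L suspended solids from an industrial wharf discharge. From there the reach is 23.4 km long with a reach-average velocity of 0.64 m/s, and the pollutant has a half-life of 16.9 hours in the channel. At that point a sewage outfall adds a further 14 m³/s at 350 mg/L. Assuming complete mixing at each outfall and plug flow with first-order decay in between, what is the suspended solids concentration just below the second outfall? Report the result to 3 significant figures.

58.7 mg/L

After mixing, C = (97.00·19.00 + 7.600·168.0) / 104.6 = 3120/104.6 = 29.83 mg/L; combined flow 104.6 m³/s.
Travel time t = 23.4·1000 / 0.64 = 36560 s = 10.16 h.
Half-life 16.9 h → k = ln 2 / 16.9 = 0.04101 h⁻¹ = 0.9844 d⁻¹.
Applying C = C₀e^(−kt): 29.83 × 0.6593 = 19.66 mg/L.
Second outfall: C = (104.6·19.66 + 14.00·350.0)/118.6 = 58.66 mg/L.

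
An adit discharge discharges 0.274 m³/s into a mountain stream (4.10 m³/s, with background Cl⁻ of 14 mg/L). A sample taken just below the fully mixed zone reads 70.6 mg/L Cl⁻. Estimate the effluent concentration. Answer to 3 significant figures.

Mass balance: 4.100·14.00 + 0.2740·Cₑ = 4.374·70.60
→ Cₑ = (4.374·70.60 − 4.100·14.00) / 0.2740 = 917.5 mg/L.

918 mg/L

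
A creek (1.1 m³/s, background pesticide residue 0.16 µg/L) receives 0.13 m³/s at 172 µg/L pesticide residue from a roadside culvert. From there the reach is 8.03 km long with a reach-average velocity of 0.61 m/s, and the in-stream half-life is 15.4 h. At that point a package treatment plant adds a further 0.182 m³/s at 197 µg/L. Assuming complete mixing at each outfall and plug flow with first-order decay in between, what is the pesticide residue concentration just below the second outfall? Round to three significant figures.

38.9 µg/L

Conservation of mass: C = (1.100·0.1600 + 0.1300·172.0) / 1.230 = 22.54/1.230 = 18.32 µg/L; combined flow 1.230 m³/s.
Travel time t = 8.03·1000 / 0.61 = 13160 s = 3.657 h.
Half-life 15.4 h → k = ln 2 / 15.4 = 0.04501 h⁻¹ = 1.080 d⁻¹.
Decay over the reach: 18.32·exp(−kt) = 18.32·0.8482 = 15.54 µg/L.
At the second outfall, C = (1.230·15.54 + 0.1820·197.0) / (1.230 + 0.1820) = 38.93 µg/L.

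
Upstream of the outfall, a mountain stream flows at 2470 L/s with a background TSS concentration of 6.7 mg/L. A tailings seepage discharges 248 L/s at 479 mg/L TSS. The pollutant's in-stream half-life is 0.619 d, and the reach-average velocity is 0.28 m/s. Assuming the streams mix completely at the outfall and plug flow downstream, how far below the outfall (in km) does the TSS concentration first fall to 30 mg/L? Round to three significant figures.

After mixing, C = (2470·6.700 + 248.0·479.0) / 2718 = 135300/2718 = 49.79 mg/L.
Half-life 0.619 d → k = ln 2 / 0.619 = 1.120 d⁻¹.
Set 49.79·exp(−k·t) = 30 → t = ln(49.79/30)/k = 39100 s = 10.86 h.
Distance = v·t = 0.28·39100 = 10950 m = 10.95 km.

10.9 km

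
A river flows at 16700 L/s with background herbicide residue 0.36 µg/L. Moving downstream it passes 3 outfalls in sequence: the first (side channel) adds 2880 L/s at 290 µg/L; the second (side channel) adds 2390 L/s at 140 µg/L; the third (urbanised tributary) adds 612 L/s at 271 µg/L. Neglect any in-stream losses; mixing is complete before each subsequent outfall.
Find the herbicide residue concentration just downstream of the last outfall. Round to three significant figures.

Below outfall 1: Q → 19580 L/s, C = (16700·0.3600 + 2880·290.0)/19580 = 42.96 µg/L.
Below outfall 2: Q → 21970 L/s, C = (19580·42.96 + 2390·140.0)/21970 = 53.52 µg/L.
Below outfall 3: Q → 22580 L/s, C = (21970·53.52 + 612.0·271.0)/22580 = 59.41 µg/L.

59.4 µg/L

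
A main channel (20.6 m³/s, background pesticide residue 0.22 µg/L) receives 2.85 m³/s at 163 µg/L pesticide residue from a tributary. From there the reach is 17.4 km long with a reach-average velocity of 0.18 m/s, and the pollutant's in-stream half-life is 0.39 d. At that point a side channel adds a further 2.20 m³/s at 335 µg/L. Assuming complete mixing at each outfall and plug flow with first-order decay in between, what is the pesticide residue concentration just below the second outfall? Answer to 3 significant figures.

Conservation of mass: C = (20.60·0.2200 + 2.850·163.0) / 23.45 = 469.1/23.45 = 20.00 µg/L; combined flow 23.45 m³/s.
Travel time t = 17.4·1000 / 0.18 = 96670 s = 26.85 h.
Half-life 0.39 d → k = ln 2 / 0.39 = 1.777 d⁻¹.
Applying C = C₀e^(−kt): 20.00 × 0.1369 = 2.739 µg/L.
Second outfall: C = (23.45·2.739 + 2.200·335.0)/25.65 = 31.24 µg/L.

31.2 µg/L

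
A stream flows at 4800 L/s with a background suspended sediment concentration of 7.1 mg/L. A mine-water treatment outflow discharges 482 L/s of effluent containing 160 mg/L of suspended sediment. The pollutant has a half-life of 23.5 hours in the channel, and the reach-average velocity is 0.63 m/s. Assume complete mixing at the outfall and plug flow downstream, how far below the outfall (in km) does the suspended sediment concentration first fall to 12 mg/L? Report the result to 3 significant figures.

43.2 km

After mixing, C = (4800·7.100 + 482.0·160.0) / 5282 = 111200/5282 = 21.05 mg/L.
Half-life 23.5 h → k = ln 2 / 23.5 = 0.02950 h⁻¹ = 0.7079 d⁻¹.
Set 21.05·exp(−k·t) = 12 → t = ln(21.05/12)/k = 68610 s = 19.06 h.
Distance = v·t = 0.63·68610 = 43220 m = 43.22 km.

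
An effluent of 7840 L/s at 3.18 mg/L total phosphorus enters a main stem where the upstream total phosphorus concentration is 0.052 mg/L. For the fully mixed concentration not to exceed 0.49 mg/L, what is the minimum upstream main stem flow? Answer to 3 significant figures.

Set C_mix = 0.49: (Q·0.05200 + 7840·3.180) / (Q + 7840) = 0.49
→ Q = 7840·(3.180 − 0.49)/(0.49 − 0.05200) = 48150 L/s.

48100 L/s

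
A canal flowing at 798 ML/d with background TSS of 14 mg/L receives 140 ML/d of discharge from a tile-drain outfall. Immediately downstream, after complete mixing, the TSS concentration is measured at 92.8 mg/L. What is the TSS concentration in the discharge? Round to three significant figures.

542 mg/L

Mass balance: 798.0·14.00 + 140.0·Cₑ = 938.0·92.80
→ Cₑ = (938.0·92.80 − 798.0·14.00) / 140.0 = 542.0 mg/L.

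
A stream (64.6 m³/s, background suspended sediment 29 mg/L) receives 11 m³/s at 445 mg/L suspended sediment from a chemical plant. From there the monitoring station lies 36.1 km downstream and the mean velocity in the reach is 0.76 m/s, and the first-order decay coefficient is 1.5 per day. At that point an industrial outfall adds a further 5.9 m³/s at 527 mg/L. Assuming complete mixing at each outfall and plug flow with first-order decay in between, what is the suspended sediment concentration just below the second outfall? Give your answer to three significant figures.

74.6 mg/L

Flow-weighted average: C = (64.60·29.00 + 11.00·445.0) / 75.60 = 6768/75.60 = 89.53 mg/L; combined flow 75.60 m³/s.
Travel time t = 36.1·1000 / 0.76 = 47500 s = 13.19 h.
After decay, C = 89.53 × e^(−kt) = 89.53 × 0.4384 = 39.25 mg/L.
Second outfall: C = (75.60·39.25 + 5.900·527.0)/81.50 = 74.56 mg/L.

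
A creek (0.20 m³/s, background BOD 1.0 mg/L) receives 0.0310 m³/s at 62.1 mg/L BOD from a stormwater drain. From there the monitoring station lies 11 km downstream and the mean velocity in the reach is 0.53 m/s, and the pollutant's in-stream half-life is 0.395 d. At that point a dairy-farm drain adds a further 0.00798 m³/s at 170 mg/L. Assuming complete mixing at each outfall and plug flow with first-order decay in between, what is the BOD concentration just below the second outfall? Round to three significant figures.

11.5 mg/L

Conservation of mass: C = (0.2000·1.000 + 0.03100·62.10) / 0.2310 = 2.125/0.2310 = 9.200 mg/L; combined flow 0.2310 m³/s.
Travel time t = 11·1000 / 0.53 = 20750 s = 5.765 h.
Half-life 0.395 d → k = ln 2 / 0.395 = 1.755 d⁻¹.
Decay over the reach: 9.200·exp(−kt) = 9.200·0.6560 = 6.035 mg/L.
Second outfall: C = (0.2310·6.035 + 0.007980·170.0)/0.2390 = 11.51 mg/L.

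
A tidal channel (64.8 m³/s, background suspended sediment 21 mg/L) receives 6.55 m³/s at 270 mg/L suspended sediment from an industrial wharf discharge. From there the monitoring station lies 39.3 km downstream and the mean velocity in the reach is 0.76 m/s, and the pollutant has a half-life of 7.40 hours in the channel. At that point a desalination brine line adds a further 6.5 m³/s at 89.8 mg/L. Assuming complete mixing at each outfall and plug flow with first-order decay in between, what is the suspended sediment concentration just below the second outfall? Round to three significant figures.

18.0 mg/L

After mixing, C = (64.80·21.00 + 6.550·270.0) / 71.35 = 3129/71.35 = 43.86 mg/L; combined flow 71.35 m³/s.
Travel time t = 39.3·1000 / 0.76 = 51710 s = 14.36 h.
Half-life 7.40 h → k = ln 2 / 7.40 = 0.09367 h⁻¹ = 2.248 d⁻¹.
First-order decay: C = 43.86·exp(−k·t) = 43.86·0.2604 = 11.42 mg/L.
At the second outfall, C = (71.35·11.42 + 6.500·89.80) / (71.35 + 6.500) = 17.97 mg/L.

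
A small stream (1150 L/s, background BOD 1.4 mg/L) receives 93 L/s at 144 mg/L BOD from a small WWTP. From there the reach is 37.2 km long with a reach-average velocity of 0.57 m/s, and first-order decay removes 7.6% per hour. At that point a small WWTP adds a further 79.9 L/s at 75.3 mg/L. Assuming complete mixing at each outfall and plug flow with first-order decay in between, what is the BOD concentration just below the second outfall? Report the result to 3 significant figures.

7.25 mg/L

Mass balance: C = (1150·1.400 + 93.00·144.0) / 1243 = 15000/1243 = 12.07 mg/L; combined flow 1243 L/s.
Travel time t = 37.2·1000 / 0.57 = 65260 s = 18.13 h.
7.6%/h lost → k = −ln(1 − 0.076) = 0.07904 h⁻¹.
After decay, C = 12.07 × e^(−kt) = 12.07 × 0.2386 = 2.880 mg/L.
Second outfall: C = (1243·2.880 + 79.90·75.30)/1323 = 7.254 mg/L.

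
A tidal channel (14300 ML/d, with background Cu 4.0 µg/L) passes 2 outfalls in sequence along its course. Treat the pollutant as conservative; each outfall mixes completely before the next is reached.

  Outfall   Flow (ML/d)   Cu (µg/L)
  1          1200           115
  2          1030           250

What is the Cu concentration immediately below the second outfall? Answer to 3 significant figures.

27.4 µg/L

After outfall 1: Q = 14300 + 1200 = 15500 ML/d; C = (14300·4.000 + 1200·115.0)/15500 = 12.59 µg/L.
After outfall 2: Q = 15500 + 1030 = 16530 ML/d; C = (15500·12.59 + 1030·250.0)/16530 = 27.39 µg/L.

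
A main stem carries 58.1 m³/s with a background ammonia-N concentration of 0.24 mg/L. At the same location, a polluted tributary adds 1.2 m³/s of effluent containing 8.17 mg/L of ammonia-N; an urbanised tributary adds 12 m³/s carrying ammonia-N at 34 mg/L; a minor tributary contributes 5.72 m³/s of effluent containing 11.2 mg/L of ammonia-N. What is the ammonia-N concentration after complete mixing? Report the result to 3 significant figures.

Flow-weighted average: C = (58.10·0.2400 + 1.200·8.170 + 12.00·34.00 + 5.720·11.20) / 77.02 = 495.8/77.02 = 6.437 mg/L.

6.44 mg/L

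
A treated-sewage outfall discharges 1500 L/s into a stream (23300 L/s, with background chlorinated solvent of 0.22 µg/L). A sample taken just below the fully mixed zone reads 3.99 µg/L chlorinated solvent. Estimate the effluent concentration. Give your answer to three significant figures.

62.6 µg/L

Mass balance: 23300·0.2200 + 1500·Cₑ = 24800·3.990
→ Cₑ = (24800·3.990 − 23300·0.2200) / 1500 = 62.55 µg/L.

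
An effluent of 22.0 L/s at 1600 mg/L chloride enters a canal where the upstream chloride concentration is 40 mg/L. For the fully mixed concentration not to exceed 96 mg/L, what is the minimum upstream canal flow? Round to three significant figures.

591 L/s

Set C_mix = 96: (Q·40.00 + 22.00·1600) / (Q + 22.00) = 96
→ Q = 22.00·(1600 − 96)/(96 − 40.00) = 590.9 L/s.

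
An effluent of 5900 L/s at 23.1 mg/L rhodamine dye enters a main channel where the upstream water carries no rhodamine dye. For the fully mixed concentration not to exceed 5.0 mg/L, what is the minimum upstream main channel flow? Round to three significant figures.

21400 L/s

Set C_mix = 5.0: (Q·0 + 5900·23.10) / (Q + 5900) = 5.0
→ Q = 5900·(23.10 − 5.0)/(5.0 − 0) = 21360 L/s.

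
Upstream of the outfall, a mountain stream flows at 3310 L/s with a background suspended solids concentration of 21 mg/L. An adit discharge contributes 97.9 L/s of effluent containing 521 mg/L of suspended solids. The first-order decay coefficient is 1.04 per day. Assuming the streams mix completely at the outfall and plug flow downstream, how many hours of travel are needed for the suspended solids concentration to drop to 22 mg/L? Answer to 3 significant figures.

11.0 h

Mixed concentration C = ΣQC/ΣQ = (3310·21.00 + 97.90·521.0) / 3408 = 120500/3408 = 35.36 mg/L.
35.36·exp(−k·t) = 22 → t = ln(35.36/22)/k = 39430 s = 10.95 h.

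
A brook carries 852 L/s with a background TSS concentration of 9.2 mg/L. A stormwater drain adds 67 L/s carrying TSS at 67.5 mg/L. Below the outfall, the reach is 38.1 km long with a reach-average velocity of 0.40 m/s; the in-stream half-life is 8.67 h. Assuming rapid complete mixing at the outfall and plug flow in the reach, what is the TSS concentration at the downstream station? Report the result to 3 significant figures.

Mass balance: C = (852.0·9.200 + 67.00·67.50) / 919.0 = 12360/919.0 = 13.45 mg/L.
Travel time t = 38.1·1000 / 0.40 = 95250 s = 26.46 h.
Half-life 8.67 h → k = ln 2 / 8.67 = 0.07995 h⁻¹ = 1.919 d⁻¹.
First-order decay: C = 13.45·exp(−k·t) = 13.45·0.1206 = 1.622 mg/L.

1.62 mg/L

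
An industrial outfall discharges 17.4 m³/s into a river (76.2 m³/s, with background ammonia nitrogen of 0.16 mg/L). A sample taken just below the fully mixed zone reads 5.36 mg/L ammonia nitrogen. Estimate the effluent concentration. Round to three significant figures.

Mass balance: 76.20·0.1600 + 17.40·Cₑ = 93.60·5.360
→ Cₑ = (93.60·5.360 − 76.20·0.1600) / 17.40 = 28.13 mg/L.

28.1 mg/L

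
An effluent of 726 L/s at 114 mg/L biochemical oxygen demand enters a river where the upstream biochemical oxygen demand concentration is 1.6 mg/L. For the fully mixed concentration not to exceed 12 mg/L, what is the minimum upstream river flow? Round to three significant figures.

7120 L/s

Set C_mix = 12: (Q·1.600 + 726.0·114.0) / (Q + 726.0) = 12
→ Q = 726.0·(114.0 − 12)/(12 − 1.600) = 7120 L/s.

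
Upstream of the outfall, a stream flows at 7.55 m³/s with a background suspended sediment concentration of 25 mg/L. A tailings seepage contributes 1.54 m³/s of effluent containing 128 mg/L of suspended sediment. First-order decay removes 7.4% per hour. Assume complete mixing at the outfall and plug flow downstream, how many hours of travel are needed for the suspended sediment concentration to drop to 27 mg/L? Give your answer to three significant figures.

5.89 h

Flow-weighted average: C = (7.550·25.00 + 1.540·128.0) / 9.090 = 385.9/9.090 = 42.45 mg/L.
7.4%/h lost → k = −ln(1 − 0.074) = 0.07688 h⁻¹.
42.45·exp(−k·t) = 27 → t = ln(42.45/27)/k = 21190 s = 5.886 h.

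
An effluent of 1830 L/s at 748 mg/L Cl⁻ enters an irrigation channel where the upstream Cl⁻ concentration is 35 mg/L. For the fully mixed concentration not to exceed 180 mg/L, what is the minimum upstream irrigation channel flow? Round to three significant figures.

Set C_mix = 180: (Q·35.00 + 1830·748.0) / (Q + 1830) = 180
→ Q = 1830·(748.0 − 180)/(180 − 35.00) = 7169 L/s.

7170 L/s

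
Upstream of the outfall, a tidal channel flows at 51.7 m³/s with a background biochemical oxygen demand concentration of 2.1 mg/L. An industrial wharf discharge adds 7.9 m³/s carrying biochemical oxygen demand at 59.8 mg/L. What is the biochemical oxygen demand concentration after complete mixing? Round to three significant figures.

Mixed concentration C = ΣQC/ΣQ = (51.70·2.100 + 7.900·59.80) / 59.60 = 581.0/59.60 = 9.748 mg/L.

9.75 mg/L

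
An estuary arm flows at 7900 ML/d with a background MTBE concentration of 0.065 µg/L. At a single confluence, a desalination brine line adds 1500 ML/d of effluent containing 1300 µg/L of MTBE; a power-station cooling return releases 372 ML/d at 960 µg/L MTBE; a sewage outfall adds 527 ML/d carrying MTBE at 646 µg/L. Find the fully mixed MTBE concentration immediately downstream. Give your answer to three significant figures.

257 µg/L

Conservation of mass: C = (7900·0.06500 + 1500·1300 + 372.0·960.0 + 527.0·646.0) / 10300 = 2648000/10300 = 257.1 µg/L.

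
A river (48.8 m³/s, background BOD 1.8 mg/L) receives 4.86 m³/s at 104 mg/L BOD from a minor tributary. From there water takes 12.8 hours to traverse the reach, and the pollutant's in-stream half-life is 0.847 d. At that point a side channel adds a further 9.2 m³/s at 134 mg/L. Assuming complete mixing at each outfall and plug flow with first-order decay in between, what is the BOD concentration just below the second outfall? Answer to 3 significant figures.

Conservation of mass: C = (48.80·1.800 + 4.860·104.0) / 53.66 = 593.3/53.66 = 11.06 mg/L; combined flow 53.66 m³/s.
Half-life 0.847 d → k = ln 2 / 0.847 = 0.8184 d⁻¹.
Decay over the reach: 11.06·exp(−kt) = 11.06·0.6463 = 7.146 mg/L.
At the second outfall, C = (53.66·7.146 + 9.200·134.0) / (53.66 + 9.200) = 25.71 mg/L.

25.7 mg/L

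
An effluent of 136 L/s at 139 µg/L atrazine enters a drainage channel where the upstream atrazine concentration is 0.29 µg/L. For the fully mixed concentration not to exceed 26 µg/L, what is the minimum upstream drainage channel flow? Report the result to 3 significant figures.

Set C_mix = 26: (Q·0.2900 + 136.0·139.0) / (Q + 136.0) = 26
→ Q = 136.0·(139.0 − 26)/(26 − 0.2900) = 597.7 L/s.

598 L/s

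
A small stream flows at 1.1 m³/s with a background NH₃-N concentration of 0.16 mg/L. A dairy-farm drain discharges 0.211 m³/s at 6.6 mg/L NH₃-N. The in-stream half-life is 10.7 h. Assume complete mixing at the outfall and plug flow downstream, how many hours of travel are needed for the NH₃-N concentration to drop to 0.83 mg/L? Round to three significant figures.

Mass balance: C = (1.100·0.1600 + 0.2110·6.600) / 1.311 = 1.569/1.311 = 1.196 mg/L.
Half-life 10.7 h → k = ln 2 / 10.7 = 0.06478 h⁻¹ = 1.555 d⁻¹.
1.196·exp(−k·t) = 0.83 → t = ln(1.196/0.83)/k = 20320 s = 5.646 h.

5.65 h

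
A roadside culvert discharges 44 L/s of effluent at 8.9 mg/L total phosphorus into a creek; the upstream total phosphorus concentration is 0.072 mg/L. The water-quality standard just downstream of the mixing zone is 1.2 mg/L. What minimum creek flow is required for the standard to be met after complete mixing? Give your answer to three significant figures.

300 L/s

Set C_mix = 1.2: (Q·0.07200 + 44.00·8.900) / (Q + 44.00) = 1.2
→ Q = 44.00·(8.900 − 1.2)/(1.2 − 0.07200) = 300.4 L/s.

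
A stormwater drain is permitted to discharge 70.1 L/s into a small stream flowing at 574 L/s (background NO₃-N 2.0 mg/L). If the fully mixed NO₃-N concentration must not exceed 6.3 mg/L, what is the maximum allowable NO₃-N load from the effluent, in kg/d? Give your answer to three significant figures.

251 kg/d

Mass balance at the limit: 574.0·2.000 + 70.10·Cₑ = 644.1·6.3 → Cₑ = 41.51 mg/L.
70.10 L/s = 0.07010 m³/s. Load = 0.07010 m³/s × 41.51 g/m³ × 86 400 s/d = 251.4 kg/d.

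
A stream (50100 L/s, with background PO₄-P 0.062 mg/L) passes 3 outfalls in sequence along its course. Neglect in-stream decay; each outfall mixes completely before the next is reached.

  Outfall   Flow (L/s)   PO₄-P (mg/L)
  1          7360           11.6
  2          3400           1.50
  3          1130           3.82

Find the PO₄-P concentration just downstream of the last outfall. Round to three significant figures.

Below outfall 1: Q → 57460 L/s, C = (50100·0.06200 + 7360·11.60)/57460 = 1.540 mg/L.
Below outfall 2: Q → 60860 L/s, C = (57460·1.540 + 3400·1.500)/60860 = 1.538 mg/L.
Below outfall 3: Q → 61990 L/s, C = (60860·1.538 + 1130·3.820)/61990 = 1.579 mg/L.

1.58 mg/L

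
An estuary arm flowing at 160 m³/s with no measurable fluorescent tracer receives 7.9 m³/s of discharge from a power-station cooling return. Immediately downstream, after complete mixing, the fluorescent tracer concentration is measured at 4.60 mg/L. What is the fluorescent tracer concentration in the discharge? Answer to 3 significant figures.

97.8 mg/L

Mass balance: 160.0·0 + 7.900·Cₑ = 167.9·4.600
→ Cₑ = (167.9·4.600 − 160.0·0) / 7.900 = 97.76 mg/L.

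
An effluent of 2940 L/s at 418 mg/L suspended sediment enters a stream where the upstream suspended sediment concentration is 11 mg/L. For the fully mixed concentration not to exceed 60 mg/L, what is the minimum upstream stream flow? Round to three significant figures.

Set C_mix = 60: (Q·11.00 + 2940·418.0) / (Q + 2940) = 60
→ Q = 2940·(418.0 − 60)/(60 − 11.00) = 21480 L/s.

21500 L/s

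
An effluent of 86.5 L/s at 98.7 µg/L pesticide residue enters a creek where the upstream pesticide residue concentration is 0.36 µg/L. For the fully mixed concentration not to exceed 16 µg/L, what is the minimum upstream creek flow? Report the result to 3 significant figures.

457 L/s

Set C_mix = 16: (Q·0.3600 + 86.50·98.70) / (Q + 86.50) = 16
→ Q = 86.50·(98.70 − 16)/(16 − 0.3600) = 457.4 L/s.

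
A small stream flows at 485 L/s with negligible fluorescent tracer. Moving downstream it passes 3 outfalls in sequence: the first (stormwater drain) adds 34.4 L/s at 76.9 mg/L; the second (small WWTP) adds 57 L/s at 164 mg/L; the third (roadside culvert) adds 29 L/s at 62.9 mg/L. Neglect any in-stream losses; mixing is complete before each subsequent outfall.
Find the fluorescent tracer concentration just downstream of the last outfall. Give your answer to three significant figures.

Outfall 1: combined Q = 519.4 L/s; C = (485.0·0 + 34.40·76.90)/519.4 = 5.093 mg/L.
Outfall 2: combined Q = 576.4 L/s; C = (519.4·5.093 + 57.00·164.0)/576.4 = 20.81 mg/L.
Outfall 3: combined Q = 605.4 L/s; C = (576.4·20.81 + 29.00·62.90)/605.4 = 22.82 mg/L.

22.8 mg/L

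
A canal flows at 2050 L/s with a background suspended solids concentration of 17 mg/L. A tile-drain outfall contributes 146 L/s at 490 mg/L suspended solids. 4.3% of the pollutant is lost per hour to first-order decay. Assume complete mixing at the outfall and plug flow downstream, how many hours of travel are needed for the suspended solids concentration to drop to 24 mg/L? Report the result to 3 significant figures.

16.0 h

Mixed concentration C = ΣQC/ΣQ = (2050·17.00 + 146.0·490.0) / 2196 = 106400/2196 = 48.45 mg/L.
4.3%/h lost → k = −ln(1 − 0.043) = 0.04395 h⁻¹.
48.45·exp(−k·t) = 24 → t = ln(48.45/24)/k = 57530 s = 15.98 h.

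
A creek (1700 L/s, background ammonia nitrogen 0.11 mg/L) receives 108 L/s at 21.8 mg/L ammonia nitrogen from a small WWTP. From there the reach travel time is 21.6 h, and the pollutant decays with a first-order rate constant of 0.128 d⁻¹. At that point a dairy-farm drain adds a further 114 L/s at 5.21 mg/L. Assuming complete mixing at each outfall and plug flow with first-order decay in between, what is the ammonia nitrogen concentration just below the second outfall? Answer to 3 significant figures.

Mixed concentration C = ΣQC/ΣQ = (1700·0.1100 + 108.0·21.80) / 1808 = 2541/1808 = 1.406 mg/L; combined flow 1808 L/s.
After decay, C = 1.406 × e^(−kt) = 1.406 × 0.8912 = 1.253 mg/L.
At the second outfall, C = (1808·1.253 + 114.0·5.210) / (1808 + 114.0) = 1.487 mg/L.

1.49 mg/L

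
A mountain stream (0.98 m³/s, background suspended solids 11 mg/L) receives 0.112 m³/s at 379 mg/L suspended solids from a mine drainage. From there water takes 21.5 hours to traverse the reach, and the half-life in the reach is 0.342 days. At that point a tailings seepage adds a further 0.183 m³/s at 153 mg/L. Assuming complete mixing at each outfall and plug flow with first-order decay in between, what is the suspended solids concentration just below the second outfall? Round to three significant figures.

28.8 mg/L

Mixed concentration C = ΣQC/ΣQ = (0.9800·11.00 + 0.1120·379.0) / 1.092 = 53.23/1.092 = 48.74 mg/L; combined flow 1.092 m³/s.
Half-life 0.342 d → k = ln 2 / 0.342 = 2.027 d⁻¹.
After decay, C = 48.74 × e^(−kt) = 48.74 × 0.1627 = 7.932 mg/L.
At the second outfall, C = (1.092·7.932 + 0.1830·153.0) / (1.092 + 0.1830) = 28.75 mg/L.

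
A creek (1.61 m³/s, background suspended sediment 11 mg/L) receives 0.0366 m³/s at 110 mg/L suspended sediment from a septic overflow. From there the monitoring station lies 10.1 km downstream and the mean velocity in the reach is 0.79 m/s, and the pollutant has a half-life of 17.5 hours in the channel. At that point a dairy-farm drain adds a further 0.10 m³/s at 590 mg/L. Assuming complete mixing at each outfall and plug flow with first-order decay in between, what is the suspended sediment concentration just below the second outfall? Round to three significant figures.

Conservation of mass: C = (1.610·11.00 + 0.03660·110.0) / 1.647 = 21.74/1.647 = 13.20 mg/L; combined flow 1.647 m³/s.
Travel time t = 10.1·1000 / 0.79 = 12780 s = 3.551 h.
Half-life 17.5 h → k = ln 2 / 17.5 = 0.03961 h⁻¹ = 0.9506 d⁻¹.
Decay over the reach: 13.20·exp(−kt) = 13.20·0.8688 = 11.47 mg/L.
At the second outfall, C = (1.647·11.47 + 0.1000·590.0) / (1.647 + 0.1000) = 44.59 mg/L.

44.6 mg/L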